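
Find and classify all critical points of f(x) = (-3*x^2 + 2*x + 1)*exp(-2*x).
f'(x) = 2*x*(3*x - 5)*exp(-2*x)

Solve f'(x) = 0:
  f'(x) = (6*x^2 - 10*x)·exp(-2*x) and exp(-2*x) > 0 for every x, so f'(x) = 0 ⇔ 6*x^2 - 10*x = 0.
  Factor: 6*x^2 - 10*x = 2*x*(3*x - 5) = 0.
  ⇒ x = 0, 5/3

f''(x) = 2*(-6*x^2 + 16*x - 5)*exp(-2*x)
Second-derivative test at each critical point:
  f''(0) = -10 < 0 → local maximum
  f''(5/3) = 0.3567 > 0 → local minimum

Critical points: x = 0 (local maximum); x = 5/3 (local minimum)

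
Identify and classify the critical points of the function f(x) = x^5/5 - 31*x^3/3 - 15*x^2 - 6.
f'(x) = x*(x^3 - 31*x - 30)

Solve f'(x) = 0:
  Factor: x^4 - 31*x^2 - 30*x = x*(x - 6)*(x + 1)*(x + 5) = 0.
  ⇒ x = -5, -1, 0, 6

f''(x) = 4*x^3 - 62*x - 30
Second-derivative test at each critical point:
  f''(-5) = -220 < 0 → local maximum
  f''(-1) = 28 > 0 → local minimum
  f''(0) = -30 < 0 → local maximum
  f''(6) = 462 > 0 → local minimum

Critical points: x = -5 (local maximum); x = -1 (local minimum); x = 0 (local maximum); x = 6 (local minimum)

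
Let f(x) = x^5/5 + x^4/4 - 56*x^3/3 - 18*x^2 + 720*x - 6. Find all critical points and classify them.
f'(x) = x^4 + x^3 - 56*x^2 - 36*x + 720

Solve f'(x) = 0:
  Factor: x^4 + x^3 - 56*x^2 - 36*x + 720 = (x - 6)*(x - 4)*(x + 5)*(x + 6) = 0.
  ⇒ x = -6, -5, 4, 6

f''(x) = 4*x^3 + 3*x^2 - 112*x - 36
Second-derivative test at each critical point:
  f''(-6) = -120 < 0 → local maximum
  f''(-5) = 99 > 0 → local minimum
  f''(4) = -180 < 0 → local maximum
  f''(6) = 264 > 0 → local minimum

Critical points: x = -6 (local maximum); x = -5 (local minimum); x = 4 (local maximum); x = 6 (local minimum)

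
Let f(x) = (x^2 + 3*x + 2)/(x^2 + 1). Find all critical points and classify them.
f'(x) = (-3*x^2 - 2*x + 3)/(x^4 + 2*x^2 + 1)

Solve f'(x) = 0:
  f'(x) = -(3*x^2 + 2*x - 3)/(x^2 + 1)^2; the denominator is positive wherever f is defined, so f'(x) = 0 ⇔ -3*x^2 - 2*x + 3 = 0.
  3*x^2 + 2*x - 3 = 0 has no rational roots; quadratic formula: x = (-2 ± √40)/6.
  ⇒ x = -sqrt(10)/3 - 1/3 ≈ -1.3874, -1/3 + sqrt(10)/3 ≈ 0.7208

f''(x) = 2*(3*x^3 + 3*x^2 - 9*x - 1)/(x^6 + 3*x^4 + 3*x^2 + 1)
Second-derivative test at each critical point:
  f''(-1.3874) = 0.7393 > 0 → local minimum
  f''(0.7208) = -2.7393 < 0 → local maximum

Critical points: x = -sqrt(10)/3 - 1/3 ≈ -1.3874 (local minimum); x = -1/3 + sqrt(10)/3 ≈ 0.7208 (local maximum)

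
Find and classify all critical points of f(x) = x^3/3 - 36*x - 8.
f'(x) = x^2 - 36

Solve f'(x) = 0:
  Factor: x^2 - 36 = (x - 6)*(x + 6) = 0.
  ⇒ x = -6, 6

f''(x) = 2*x
Second-derivative test at each critical point:
  f''(-6) = -12 < 0 → local maximum
  f''(6) = 12 > 0 → local minimum

Critical points: x = -6 (local maximum); x = 6 (local minimum)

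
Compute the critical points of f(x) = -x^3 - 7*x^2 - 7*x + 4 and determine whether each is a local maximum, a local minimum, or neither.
f'(x) = -3*x^2 - 14*x - 7

Solve f'(x) = 0:
  3*x^2 + 14*x + 7 = 0 has no rational roots; quadratic formula: x = (-14 ± √112)/6.
  ⇒ x = -7/3 - 2*sqrt(7)/3 ≈ -4.0972, -7/3 + 2*sqrt(7)/3 ≈ -0.5695

f''(x) = -6*x - 14
Second-derivative test at each critical point:
  f''(-4.0972) = 10.5830 > 0 → local minimum
  f''(-0.5695) = -10.5830 < 0 → local maximum

Critical points: x = -7/3 - 2*sqrt(7)/3 ≈ -4.0972 (local minimum); x = -7/3 + 2*sqrt(7)/3 ≈ -0.5695 (local maximum)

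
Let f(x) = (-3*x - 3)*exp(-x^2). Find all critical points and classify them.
f'(x) = 3*(2*x*(x + 1) - 1)*exp(-x^2)

Solve f'(x) = 0:
  f'(x) = (6*x^2 + 6*x - 3)·exp(-x^2) and exp(-x^2) > 0 for every x, so f'(x) = 0 ⇔ 6*x^2 + 6*x - 3 = 0.
  Factor: 6*x^2 + 6*x - 3 = 3*(2*x^2 + 2*x - 1); 2*x^2 + 2*x - 1 = 0 has no rational roots; quadratic formula: x = (-2 ± √12)/4.
  ⇒ x = -sqrt(3)/2 - 1/2 ≈ -1.3660, -1/2 + sqrt(3)/2 ≈ 0.3660

f''(x) = 6*(-2*x^2*(x + 1) + 3*x + 1)*exp(-x^2)
Second-derivative test at each critical point:
  f''(-1.3660) = -1.6081 < 0 → local maximum
  f''(0.3660) = 9.0892 > 0 → local minimum

Critical points: x = -sqrt(3)/2 - 1/2 ≈ -1.3660 (local maximum); x = -1/2 + sqrt(3)/2 ≈ 0.3660 (local minimum)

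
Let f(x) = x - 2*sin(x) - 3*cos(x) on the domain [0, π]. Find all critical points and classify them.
f'(x) = 3*sin(x) - 2*cos(x) + 1

Solve f'(x) = 0 on [0, π]:
  f'(x) = 0 ⇔ 3*sin(x) - 2*cos(x) = -1. Write the left side as R·cos(x + φ) with R = √((-2)² + (-3)²) = sqrt(13), cos φ = -2*sqrt(13)/13, sin φ = -3*sqrt(13)/13; then cos(x + φ) = -sqrt(13)/13. Solve for x and keep the solutions lying in [0, π].
  ⇒ x = atan((-3 + 4*sqrt(3))/(2 + 6*sqrt(3))) ≈ 0.3070

f''(x) = 2*sin(x) + 3*cos(x)
Second-derivative test at each critical point:
  f''(0.3070) = 3.4641 > 0 → local minimum

Critical points: x = atan((-3 + 4*sqrt(3))/(2 + 6*sqrt(3))) ≈ 0.3070 (local minimum)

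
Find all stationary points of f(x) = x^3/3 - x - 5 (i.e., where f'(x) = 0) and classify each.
f'(x) = x^2 - 1

Solve f'(x) = 0:
  Factor: x^2 - 1 = (x - 1)*(x + 1) = 0.
  ⇒ x = -1, 1

f''(x) = 2*x
Second-derivative test at each critical point:
  f''(-1) = -2 < 0 → local maximum
  f''(1) = 2 > 0 → local minimum

Critical points: x = -1 (local maximum); x = 1 (local minimum)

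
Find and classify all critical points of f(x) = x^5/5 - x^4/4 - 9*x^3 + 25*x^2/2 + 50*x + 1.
f'(x) = x^4 - x^3 - 27*x^2 + 25*x + 50

Solve f'(x) = 0:
  Factor: x^4 - x^3 - 27*x^2 + 25*x + 50 = (x - 5)*(x - 2)*(x + 1)*(x + 5) = 0.
  ⇒ x = -5, -1, 2, 5

f''(x) = 4*x^3 - 3*x^2 - 54*x + 25
Second-derivative test at each critical point:
  f''(-5) = -280 < 0 → local maximum
  f''(-1) = 72 > 0 → local minimum
  f''(2) = -63 < 0 → local maximum
  f''(5) = 180 > 0 → local minimum

Critical points: x = -5 (local maximum); x = -1 (local minimum); x = 2 (local maximum); x = 5 (local minimum)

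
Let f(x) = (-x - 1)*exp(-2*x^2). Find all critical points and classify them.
f'(x) = (4*x*(x + 1) - 1)*exp(-2*x^2)

Solve f'(x) = 0:
  f'(x) = (4*x^2 + 4*x - 1)·exp(-2*x^2) and exp(-2*x^2) > 0 for every x, so f'(x) = 0 ⇔ 4*x^2 + 4*x - 1 = 0.
  4*x^2 + 4*x - 1 = 0 has no rational roots; quadratic formula: x = (-4 ± √32)/8.
  ⇒ x = -sqrt(2)/2 - 1/2 ≈ -1.2071, -1/2 + sqrt(2)/2 ≈ 0.2071

f''(x) = 4*(-4*x^2*(x + 1) + 3*x + 1)*exp(-2*x^2)
Second-derivative test at each critical point:
  f''(-1.2071) = -0.3069 < 0 → local maximum
  f''(0.2071) = 5.1918 > 0 → local minimum

Critical points: x = -sqrt(2)/2 - 1/2 ≈ -1.2071 (local maximum); x = -1/2 + sqrt(2)/2 ≈ 0.2071 (local minimum)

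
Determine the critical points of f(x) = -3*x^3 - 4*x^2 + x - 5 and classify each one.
f'(x) = -9*x^2 - 8*x + 1

Solve f'(x) = 0:
  Factor: -9*x^2 - 8*x + 1 = -(x + 1)*(9*x - 1) = 0.
  ⇒ x = -1, 1/9

f''(x) = -18*x - 8
Second-derivative test at each critical point:
  f''(-1) = 10 > 0 → local minimum
  f''(1/9) = -10 < 0 → local maximum

Critical points: x = -1 (local minimum); x = 1/9 (local maximum)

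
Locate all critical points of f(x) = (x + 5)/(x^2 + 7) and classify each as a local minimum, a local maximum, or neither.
f'(x) = (x^2 - 2*x*(x + 5) + 7)/(x^2 + 7)^2

Solve f'(x) = 0:
  f'(x) = -(x^2 + 10*x - 7)/(x^2 + 7)^2; the denominator is positive wherever f is defined, so f'(x) = 0 ⇔ -x^2 - 10*x + 7 = 0.
  x^2 + 10*x - 7 = 0 has no rational roots; quadratic formula: x = (-10 ± √128)/2.
  ⇒ x = -4*sqrt(2) - 5 ≈ -10.6569, -5 + 4*sqrt(2) ≈ 0.6569

f''(x) = 2*(4*x^2*(x + 5) - (3*x + 5)*(x^2 + 7))/(x^2 + 7)^3
Second-derivative test at each critical point:
  f''(-10.6569) = 0.0008 > 0 → local minimum
  f''(0.6569) = -0.2049 < 0 → local maximum

Critical points: x = -4*sqrt(2) - 5 ≈ -10.6569 (local minimum); x = -5 + 4*sqrt(2) ≈ 0.6569 (local maximum)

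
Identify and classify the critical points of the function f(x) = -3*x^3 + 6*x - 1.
f'(x) = 6 - 9*x^2

Solve f'(x) = 0:
  Factor: 6 - 9*x^2 = -3*(3*x^2 - 2); 3*x^2 - 2 = 0 has no rational roots; quadratic formula: x = (0 ± √24)/6.
  ⇒ x = -sqrt(6)/3 ≈ -0.8165, sqrt(6)/3 ≈ 0.8165

f''(x) = -18*x
Second-derivative test at each critical point:
  f''(-0.8165) = 14.6969 > 0 → local minimum
  f''(0.8165) = -14.6969 < 0 → local maximum

Critical points: x = -sqrt(6)/3 ≈ -0.8165 (local minimum); x = sqrt(6)/3 ≈ 0.8165 (local maximum)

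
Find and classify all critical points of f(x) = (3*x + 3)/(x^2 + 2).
f'(x) = 3*(x^2 - 2*x*(x + 1) + 2)/(x^2 + 2)^2

Solve f'(x) = 0:
  f'(x) = -3*(x^2 + 2*x - 2)/(x^2 + 2)^2; the denominator is positive wherever f is defined, so f'(x) = 0 ⇔ -3*x^2 - 6*x + 6 = 0.
  Factor: -3*x^2 - 6*x + 6 = -3*(x^2 + 2*x - 2); x^2 + 2*x - 2 = 0 has no rational roots; quadratic formula: x = (-2 ± √12)/2.
  ⇒ x = -sqrt(3) - 1 ≈ -2.7321, -1 + sqrt(3) ≈ 0.7321

f''(x) = 6*(4*x^2*(x + 1) - (3*x + 1)*(x^2 + 2))/(x^2 + 2)^3
Second-derivative test at each critical point:
  f''(-2.7321) = 0.1160 > 0 → local minimum
  f''(0.7321) = -1.6160 < 0 → local maximum

Critical points: x = -sqrt(3) - 1 ≈ -2.7321 (local minimum); x = -1 + sqrt(3) ≈ 0.7321 (local maximum)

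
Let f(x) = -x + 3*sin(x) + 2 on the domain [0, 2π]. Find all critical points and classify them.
f'(x) = 3*cos(x) - 1

Solve f'(x) = 0 on [0, 2π]:
  f'(x) = 0 ⇔ cos(x) = 1/3, i.e. x = ±arccos(1/3) + 2nπ; keep the solutions lying in [0, 2π].
  ⇒ x = acos(1/3) ≈ 1.2310, -acos(1/3) + 2*pi ≈ 5.0522

f''(x) = -3*sin(x)
Second-derivative test at each critical point:
  f''(1.2310) = -2.8284 < 0 → local maximum
  f''(5.0522) = 2.8284 > 0 → local minimum

Critical points: x = acos(1/3) ≈ 1.2310 (local maximum); x = -acos(1/3) + 2*pi ≈ 5.0522 (local minimum)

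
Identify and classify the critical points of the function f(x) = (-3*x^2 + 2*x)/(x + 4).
f'(x) = (-3*x^2 - 24*x + 8)/(x^2 + 8*x + 16)

Solve f'(x) = 0:
  f'(x) = -(3*x^2 + 24*x - 8)/(x + 4)^2; the denominator is positive wherever f is defined, so f'(x) = 0 ⇔ -3*x^2 - 24*x + 8 = 0.
  3*x^2 + 24*x - 8 = 0 has no rational roots; quadratic formula: x = (-24 ± √672)/6.
  ⇒ x = -2*sqrt(42)/3 - 4 ≈ -8.3205, -4 + 2*sqrt(42)/3 ≈ 0.3205

f''(x) = -112/(x^3 + 12*x^2 + 48*x + 64)
Second-derivative test at each critical point:
  f''(-8.3205) = 1.3887 > 0 → local minimum
  f''(0.3205) = -1.3887 < 0 → local maximum

Critical points: x = -2*sqrt(42)/3 - 4 ≈ -8.3205 (local minimum); x = -4 + 2*sqrt(42)/3 ≈ 0.3205 (local maximum)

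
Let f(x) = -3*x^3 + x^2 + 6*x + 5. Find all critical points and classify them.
f'(x) = -9*x^2 + 2*x + 6

Solve f'(x) = 0:
  9*x^2 - 2*x - 6 = 0 has no rational roots; quadratic formula: x = (2 ± √220)/18.
  ⇒ x = 1/9 - sqrt(55)/9 ≈ -0.7129, 1/9 + sqrt(55)/9 ≈ 0.9351

f''(x) = 2 - 18*x
Second-derivative test at each critical point:
  f''(-0.7129) = 14.8324 > 0 → local minimum
  f''(0.9351) = -14.8324 < 0 → local maximum

Critical points: x = 1/9 - sqrt(55)/9 ≈ -0.7129 (local minimum); x = 1/9 + sqrt(55)/9 ≈ 0.9351 (local maximum)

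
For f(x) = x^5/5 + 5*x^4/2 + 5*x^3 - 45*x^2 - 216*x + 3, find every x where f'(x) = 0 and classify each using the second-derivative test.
f'(x) = x^4 + 10*x^3 + 15*x^2 - 90*x - 216

Solve f'(x) = 0:
  Factor: x^4 + 10*x^3 + 15*x^2 - 90*x - 216 = (x - 3)*(x + 3)*(x + 4)*(x + 6) = 0.
  ⇒ x = -6, -4, -3, 3

f''(x) = 4*x^3 + 30*x^2 + 30*x - 90
Second-derivative test at each critical point:
  f''(-6) = -54 < 0 → local maximum
  f''(-4) = 14 > 0 → local minimum
  f''(-3) = -18 < 0 → local maximum
  f''(3) = 378 > 0 → local minimum

Critical points: x = -6 (local maximum); x = -4 (local minimum); x = -3 (local maximum); x = 3 (local minimum)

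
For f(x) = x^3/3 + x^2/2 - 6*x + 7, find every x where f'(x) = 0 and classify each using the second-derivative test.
f'(x) = x^2 + x - 6

Solve f'(x) = 0:
  Factor: x^2 + x - 6 = (x - 2)*(x + 3) = 0.
  ⇒ x = -3, 2

f''(x) = 2*x + 1
Second-derivative test at each critical point:
  f''(-3) = -5 < 0 → local maximum
  f''(2) = 5 > 0 → local minimum

Critical points: x = -3 (local maximum); x = 2 (local minimum)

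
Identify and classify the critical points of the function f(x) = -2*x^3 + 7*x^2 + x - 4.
f'(x) = -6*x^2 + 14*x + 1

Solve f'(x) = 0:
  6*x^2 - 14*x - 1 = 0 has no rational roots; quadratic formula: x = (14 ± √220)/12.
  ⇒ x = 7/6 - sqrt(55)/6 ≈ -0.0694, 7/6 + sqrt(55)/6 ≈ 2.4027

f''(x) = 14 - 12*x
Second-derivative test at each critical point:
  f''(-0.0694) = 14.8324 > 0 → local minimum
  f''(2.4027) = -14.8324 < 0 → local maximum

Critical points: x = 7/6 - sqrt(55)/6 ≈ -0.0694 (local minimum); x = 7/6 + sqrt(55)/6 ≈ 2.4027 (local maximum)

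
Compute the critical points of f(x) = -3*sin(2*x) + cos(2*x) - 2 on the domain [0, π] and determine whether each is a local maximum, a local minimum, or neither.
f'(x) = -2*sin(2*x) - 6*cos(2*x)

Solve f'(x) = 0 on [0, π]:
  f'(x) = 0 ⇔ -3*cos(2*x) = sin(2*x) ⇔ tan(2*x) = -3, i.e. 2*x = arctan(-3) + nπ; keep the solutions lying in [0, π].
  ⇒ x = -atan(3)/2 + pi/2 ≈ 0.9463, pi - atan(3)/2 ≈ 2.5171

f''(x) = 12*sin(2*x) - 4*cos(2*x)
Second-derivative test at each critical point:
  f''(0.9463) = 12.6491 > 0 → local minimum
  f''(2.5171) = -12.6491 < 0 → local maximum

Critical points: x = -atan(3)/2 + pi/2 ≈ 0.9463 (local minimum); x = pi - atan(3)/2 ≈ 2.5171 (local maximum)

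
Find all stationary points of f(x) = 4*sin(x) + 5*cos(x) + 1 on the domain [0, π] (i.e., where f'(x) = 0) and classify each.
f'(x) = -5*sin(x) + 4*cos(x)

Solve f'(x) = 0 on [0, π]:
  f'(x) = 0 ⇔ 4*cos(x) = 5*sin(x) ⇔ tan(x) = 4/5, i.e. x = arctan(4/5) + nπ; keep the solutions lying in [0, π].
  ⇒ x = atan(4/5) ≈ 0.6747

f''(x) = -4*sin(x) - 5*cos(x)
Second-derivative test at each critical point:
  f''(0.6747) = -6.4031 < 0 → local maximum

Critical points: x = atan(4/5) ≈ 0.6747 (local maximum)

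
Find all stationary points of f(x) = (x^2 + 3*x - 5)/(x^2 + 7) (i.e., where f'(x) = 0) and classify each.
f'(x) = 3*(-x^2 + 8*x + 7)/(x^4 + 14*x^2 + 49)

Solve f'(x) = 0:
  f'(x) = -3*(x^2 - 8*x - 7)/(x^2 + 7)^2; the denominator is positive wherever f is defined, so f'(x) = 0 ⇔ -3*x^2 + 24*x + 21 = 0.
  Factor: -3*x^2 + 24*x + 21 = -3*(x^2 - 8*x - 7); x^2 - 8*x - 7 = 0 has no rational roots; quadratic formula: x = (8 ± √92)/2.
  ⇒ x = 4 - sqrt(23) ≈ -0.7958, 4 + sqrt(23) ≈ 8.7958

f''(x) = 6*(x^3 - 12*x^2 - 21*x + 28)/(x^6 + 21*x^4 + 147*x^2 + 343)
Second-derivative test at each critical point:
  f''(-0.7958) = 0.4938 > 0 → local minimum
  f''(8.7958) = -0.0040 < 0 → local maximum

Critical points: x = 4 - sqrt(23) ≈ -0.7958 (local minimum); x = 4 + sqrt(23) ≈ 8.7958 (local maximum)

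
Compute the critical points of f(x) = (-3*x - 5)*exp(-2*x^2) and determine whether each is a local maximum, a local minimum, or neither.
f'(x) = (4*x*(3*x + 5) - 3)*exp(-2*x^2)

Solve f'(x) = 0:
  f'(x) = (12*x^2 + 20*x - 3)·exp(-2*x^2) and exp(-2*x^2) > 0 for every x, so f'(x) = 0 ⇔ 12*x^2 + 20*x - 3 = 0.
  12*x^2 + 20*x - 3 = 0 has no rational roots; quadratic formula: x = (-20 ± √544)/24.
  ⇒ x = -sqrt(34)/6 - 5/6 ≈ -1.8052, -5/6 + sqrt(34)/6 ≈ 0.1385

f''(x) = 4*(-12*x^3 - 20*x^2 + 9*x + 5)*exp(-2*x^2)
Second-derivative test at each critical point:
  f''(-1.8052) = -0.0345 < 0 → local maximum
  f''(0.1385) = 22.4460 > 0 → local minimum

Critical points: x = -sqrt(34)/6 - 5/6 ≈ -1.8052 (local maximum); x = -5/6 + sqrt(34)/6 ≈ 0.1385 (local minimum)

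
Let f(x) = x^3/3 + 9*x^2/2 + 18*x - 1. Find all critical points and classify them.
f'(x) = x^2 + 9*x + 18

Solve f'(x) = 0:
  Factor: x^2 + 9*x + 18 = (x + 3)*(x + 6) = 0.
  ⇒ x = -6, -3

f''(x) = 2*x + 9
Second-derivative test at each critical point:
  f''(-6) = -3 < 0 → local maximum
  f''(-3) = 3 > 0 → local minimum

Critical points: x = -6 (local maximum); x = -3 (local minimum)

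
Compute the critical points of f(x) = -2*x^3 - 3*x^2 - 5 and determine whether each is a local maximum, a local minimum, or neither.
f'(x) = 6*x*(-x - 1)

Solve f'(x) = 0:
  Factor: -6*x^2 - 6*x = -6*x*(x + 1) = 0.
  ⇒ x = -1, 0

f''(x) = -12*x - 6
Second-derivative test at each critical point:
  f''(-1) = 6 > 0 → local minimum
  f''(0) = -6 < 0 → local maximum

Critical points: x = -1 (local minimum); x = 0 (local maximum)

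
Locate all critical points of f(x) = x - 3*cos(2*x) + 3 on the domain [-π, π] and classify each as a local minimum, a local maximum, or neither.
f'(x) = 6*sin(2*x) + 1

Solve f'(x) = 0 on [-π, π]:
  f'(x) = 0 ⇔ sin(2*x) = -1/6, i.e. 2*x = arcsin(-1/6) + 2nπ or 2*x = π − arcsin(-1/6) + 2nπ; keep the solutions lying in [-π, π].
  ⇒ x = -pi/2 + asin(1/6)/2 ≈ -1.4871, -asin(1/6)/2 ≈ -0.0837, asin(1/6)/2 + pi/2 ≈ 1.6545, pi - asin(1/6)/2 ≈ 3.0579

f''(x) = 12*cos(2*x)
Second-derivative test at each critical point:
  f''(-1.4871) = -11.8322 < 0 → local maximum
  f''(-0.0837) = 11.8322 > 0 → local minimum
  f''(1.6545) = -11.8322 < 0 → local maximum
  f''(3.0579) = 11.8322 > 0 → local minimum

Critical points: x = -pi/2 + asin(1/6)/2 ≈ -1.4871 (local maximum); x = -asin(1/6)/2 ≈ -0.0837 (local minimum); x = asin(1/6)/2 + pi/2 ≈ 1.6545 (local maximum); x = pi - asin(1/6)/2 ≈ 3.0579 (local minimum)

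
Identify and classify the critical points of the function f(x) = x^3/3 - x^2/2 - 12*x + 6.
f'(x) = x^2 - x - 12

Solve f'(x) = 0:
  Factor: x^2 - x - 12 = (x - 4)*(x + 3) = 0.
  ⇒ x = -3, 4

f''(x) = 2*x - 1
Second-derivative test at each critical point:
  f''(-3) = -7 < 0 → local maximum
  f''(4) = 7 > 0 → local minimum

Critical points: x = -3 (local maximum); x = 4 (local minimum)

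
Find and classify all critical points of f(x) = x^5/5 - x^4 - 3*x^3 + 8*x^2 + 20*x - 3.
f'(x) = x^4 - 4*x^3 - 9*x^2 + 16*x + 20

Solve f'(x) = 0:
  Factor: x^4 - 4*x^3 - 9*x^2 + 16*x + 20 = (x - 5)*(x - 2)*(x + 1)*(x + 2) = 0.
  ⇒ x = -2, -1, 2, 5

f''(x) = 4*x^3 - 12*x^2 - 18*x + 16
Second-derivative test at each critical point:
  f''(-2) = -28 < 0 → local maximum
  f''(-1) = 18 > 0 → local minimum
  f''(2) = -36 < 0 → local maximum
  f''(5) = 126 > 0 → local minimum

Critical points: x = -2 (local maximum); x = -1 (local minimum); x = 2 (local maximum); x = 5 (local minimum)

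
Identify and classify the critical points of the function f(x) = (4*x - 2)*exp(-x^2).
f'(x) = 4*(-x*(2*x - 1) + 1)*exp(-x^2)

Solve f'(x) = 0:
  f'(x) = (-8*x^2 + 4*x + 4)·exp(-x^2) and exp(-x^2) > 0 for every x, so f'(x) = 0 ⇔ -8*x^2 + 4*x + 4 = 0.
  Factor: -8*x^2 + 4*x + 4 = -4*(x - 1)*(2*x + 1) = 0.
  ⇒ x = -1/2, 1

f''(x) = 4*(2*x^2*(2*x - 1) - 6*x + 1)*exp(-x^2)
Second-derivative test at each critical point:
  f''(-1/2) = 9.3456 > 0 → local minimum
  f''(1) = -4.4146 < 0 → local maximum

Critical points: x = -1/2 (local minimum); x = 1 (local maximum)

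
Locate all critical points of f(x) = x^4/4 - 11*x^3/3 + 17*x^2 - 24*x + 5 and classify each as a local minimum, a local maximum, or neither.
f'(x) = x^3 - 11*x^2 + 34*x - 24

Solve f'(x) = 0:
  Factor: x^3 - 11*x^2 + 34*x - 24 = (x - 6)*(x - 4)*(x - 1) = 0.
  ⇒ x = 1, 4, 6

f''(x) = 3*x^2 - 22*x + 34
Second-derivative test at each critical point:
  f''(1) = 15 > 0 → local minimum
  f''(4) = -6 < 0 → local maximum
  f''(6) = 10 > 0 → local minimum

Critical points: x = 1 (local minimum); x = 4 (local maximum); x = 6 (local minimum)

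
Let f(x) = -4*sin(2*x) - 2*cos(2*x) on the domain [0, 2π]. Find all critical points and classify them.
f'(x) = 4*sin(2*x) - 8*cos(2*x)

Solve f'(x) = 0 on [0, 2π]:
  f'(x) = 0 ⇔ -4*cos(2*x) = -2*sin(2*x) ⇔ tan(2*x) = 2, i.e. 2*x = arctan(2) + nπ; keep the solutions lying in [0, 2π].
  ⇒ x = atan(2)/2 ≈ 0.5536, atan(2)/2 + pi/2 ≈ 2.1244, atan(2)/2 + pi ≈ 3.6952, atan(2)/2 + 3*pi/2 ≈ 5.2660

f''(x) = 16*sin(2*x) + 8*cos(2*x)
Second-derivative test at each critical point:
  f''(0.5536) = 17.8885 > 0 → local minimum
  f''(2.1244) = -17.8885 < 0 → local maximum
  f''(3.6952) = 17.8885 > 0 → local minimum
  f''(5.2660) = -17.8885 < 0 → local maximum

Critical points: x = atan(2)/2 ≈ 0.5536 (local minimum); x = atan(2)/2 + pi/2 ≈ 2.1244 (local maximum); x = atan(2)/2 + pi ≈ 3.6952 (local minimum); x = atan(2)/2 + 3*pi/2 ≈ 5.2660 (local maximum)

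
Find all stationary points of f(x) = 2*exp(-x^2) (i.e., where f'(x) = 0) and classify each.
f'(x) = -4*x*exp(-x^2)

Solve f'(x) = 0:
  f'(x) = (-4*x)·exp(-x^2) and exp(-x^2) > 0 for every x, so f'(x) = 0 ⇔ -4*x = 0.
  -4*x = 0.
  ⇒ x = 0

f''(x) = 4*(2*x^2 - 1)*exp(-x^2)
Second-derivative test at each critical point:
  f''(0) = -4 < 0 → local maximum

Critical points: x = 0 (local maximum)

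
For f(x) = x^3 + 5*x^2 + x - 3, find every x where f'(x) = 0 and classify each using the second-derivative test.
f'(x) = 3*x^2 + 10*x + 1

Solve f'(x) = 0:
  3*x^2 + 10*x + 1 = 0 has no rational roots; quadratic formula: x = (-10 ± √88)/6.
  ⇒ x = -5/3 - sqrt(22)/3 ≈ -3.2301, -5/3 + sqrt(22)/3 ≈ -0.1032

f''(x) = 6*x + 10
Second-derivative test at each critical point:
  f''(-3.2301) = -9.3808 < 0 → local maximum
  f''(-0.1032) = 9.3808 > 0 → local minimum

Critical points: x = -5/3 - sqrt(22)/3 ≈ -3.2301 (local maximum); x = -5/3 + sqrt(22)/3 ≈ -0.1032 (local minimum)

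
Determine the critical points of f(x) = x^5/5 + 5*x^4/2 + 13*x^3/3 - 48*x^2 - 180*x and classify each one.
f'(x) = x^4 + 10*x^3 + 13*x^2 - 96*x - 180

Solve f'(x) = 0:
  Factor: x^4 + 10*x^3 + 13*x^2 - 96*x - 180 = (x - 3)*(x + 2)*(x + 5)*(x + 6) = 0.
  ⇒ x = -6, -5, -2, 3

f''(x) = 4*x^3 + 30*x^2 + 26*x - 96
Second-derivative test at each critical point:
  f''(-6) = -36 < 0 → local maximum
  f''(-5) = 24 > 0 → local minimum
  f''(-2) = -60 < 0 → local maximum
  f''(3) = 360 > 0 → local minimum

Critical points: x = -6 (local maximum); x = -5 (local minimum); x = -2 (local maximum); x = 3 (local minimum)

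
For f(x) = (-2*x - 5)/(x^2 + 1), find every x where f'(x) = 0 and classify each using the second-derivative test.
f'(x) = 2*(x^2 + 5*x - 1)/(x^4 + 2*x^2 + 1)

Solve f'(x) = 0:
  f'(x) = 2*(x^2 + 5*x - 1)/(x^2 + 1)^2; the denominator is positive wherever f is defined, so f'(x) = 0 ⇔ 2*x^2 + 10*x - 2 = 0.
  Factor: 2*x^2 + 10*x - 2 = 2*(x^2 + 5*x - 1); x^2 + 5*x - 1 = 0 has no rational roots; quadratic formula: x = (-5 ± √29)/2.
  ⇒ x = -sqrt(29)/2 - 5/2 ≈ -5.1926, -5/2 + sqrt(29)/2 ≈ 0.1926

f''(x) = 2*(-4*x^2*(2*x + 5) + (6*x + 5)*(x^2 + 1))/(x^2 + 1)^3
Second-derivative test at each critical point:
  f''(-5.1926) = -0.0138 < 0 → local maximum
  f''(0.1926) = 10.0138 > 0 → local minimum

Critical points: x = -sqrt(29)/2 - 5/2 ≈ -5.1926 (local maximum); x = -5/2 + sqrt(29)/2 ≈ 0.1926 (local minimum)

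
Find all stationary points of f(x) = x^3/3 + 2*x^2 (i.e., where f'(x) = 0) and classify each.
f'(x) = x*(x + 4)

Solve f'(x) = 0:
  Factor: x^2 + 4*x = x*(x + 4) = 0.
  ⇒ x = -4, 0

f''(x) = 2*x + 4
Second-derivative test at each critical point:
  f''(-4) = -4 < 0 → local maximum
  f''(0) = 4 > 0 → local minimum

Critical points: x = -4 (local maximum); x = 0 (local minimum)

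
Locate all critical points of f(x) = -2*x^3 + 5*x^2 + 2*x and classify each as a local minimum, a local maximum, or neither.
f'(x) = -6*x^2 + 10*x + 2

Solve f'(x) = 0:
  Factor: -6*x^2 + 10*x + 2 = -2*(3*x^2 - 5*x - 1); 3*x^2 - 5*x - 1 = 0 has no rational roots; quadratic formula: x = (5 ± √37)/6.
  ⇒ x = 5/6 - sqrt(37)/6 ≈ -0.1805, 5/6 + sqrt(37)/6 ≈ 1.8471

f''(x) = 10 - 12*x
Second-derivative test at each critical point:
  f''(-0.1805) = 12.1655 > 0 → local minimum
  f''(1.8471) = -12.1655 < 0 → local maximum

Critical points: x = 5/6 - sqrt(37)/6 ≈ -0.1805 (local minimum); x = 5/6 + sqrt(37)/6 ≈ 1.8471 (local maximum)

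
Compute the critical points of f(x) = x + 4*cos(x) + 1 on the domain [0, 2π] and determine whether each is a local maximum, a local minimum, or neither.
f'(x) = 1 - 4*sin(x)

Solve f'(x) = 0 on [0, 2π]:
  f'(x) = 0 ⇔ sin(x) = 1/4, i.e. x = arcsin(1/4) + 2nπ or x = π − arcsin(1/4) + 2nπ; keep the solutions lying in [0, 2π].
  ⇒ x = asin(1/4) ≈ 0.2527, pi - asin(1/4) ≈ 2.8889

f''(x) = -4*cos(x)
Second-derivative test at each critical point:
  f''(0.2527) = -3.8730 < 0 → local maximum
  f''(2.8889) = 3.8730 > 0 → local minimum

Critical points: x = asin(1/4) ≈ 0.2527 (local maximum); x = pi - asin(1/4) ≈ 2.8889 (local minimum)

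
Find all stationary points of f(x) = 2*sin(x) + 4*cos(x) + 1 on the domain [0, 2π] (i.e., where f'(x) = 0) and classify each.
f'(x) = -4*sin(x) + 2*cos(x)

Solve f'(x) = 0 on [0, 2π]:
  f'(x) = 0 ⇔ 2*cos(x) = 4*sin(x) ⇔ tan(x) = 1/2, i.e. x = arctan(1/2) + nπ; keep the solutions lying in [0, 2π].
  ⇒ x = atan(1/2) ≈ 0.4636, atan(1/2) + pi ≈ 3.6052

f''(x) = -2*sin(x) - 4*cos(x)
Second-derivative test at each critical point:
  f''(0.4636) = -4.4721 < 0 → local maximum
  f''(3.6052) = 4.4721 > 0 → local minimum

Critical points: x = atan(1/2) ≈ 0.4636 (local maximum); x = atan(1/2) + pi ≈ 3.6052 (local minimum)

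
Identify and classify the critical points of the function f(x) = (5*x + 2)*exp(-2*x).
f'(x) = (1 - 10*x)*exp(-2*x)

Solve f'(x) = 0:
  f'(x) = (1 - 10*x)·exp(-2*x) and exp(-2*x) > 0 for every x, so f'(x) = 0 ⇔ 1 - 10*x = 0.
  1 - 10*x = 0.
  ⇒ x = 1/10

f''(x) = 4*(5*x - 3)*exp(-2*x)
Second-derivative test at each critical point:
  f''(1/10) = -8.1873 < 0 → local maximum

Critical points: x = 1/10 (local maximum)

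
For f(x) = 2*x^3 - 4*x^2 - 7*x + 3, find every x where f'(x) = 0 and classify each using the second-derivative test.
f'(x) = 6*x^2 - 8*x - 7

Solve f'(x) = 0:
  6*x^2 - 8*x - 7 = 0 has no rational roots; quadratic formula: x = (8 ± √232)/12.
  ⇒ x = 2/3 - sqrt(58)/6 ≈ -0.6026, 2/3 + sqrt(58)/6 ≈ 1.9360

f''(x) = 12*x - 8
Second-derivative test at each critical point:
  f''(-0.6026) = -15.2315 < 0 → local maximum
  f''(1.9360) = 15.2315 > 0 → local minimum

Critical points: x = 2/3 - sqrt(58)/6 ≈ -0.6026 (local maximum); x = 2/3 + sqrt(58)/6 ≈ 1.9360 (local minimum)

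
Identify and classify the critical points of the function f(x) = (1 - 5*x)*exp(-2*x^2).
f'(x) = (4*x*(5*x - 1) - 5)*exp(-2*x^2)

Solve f'(x) = 0:
  f'(x) = (20*x^2 - 4*x - 5)·exp(-2*x^2) and exp(-2*x^2) > 0 for every x, so f'(x) = 0 ⇔ 20*x^2 - 4*x - 5 = 0.
  20*x^2 - 4*x - 5 = 0 has no rational roots; quadratic formula: x = (4 ± √416)/40.
  ⇒ x = 1/10 - sqrt(26)/10 ≈ -0.4099, 1/10 + sqrt(26)/10 ≈ 0.6099

f''(x) = 4*(4*x^2*(1 - 5*x) + 15*x - 1)*exp(-2*x^2)
Second-derivative test at each critical point:
  f''(-0.4099) = -14.5749 < 0 → local maximum
  f''(0.6099) = 9.6928 > 0 → local minimum

Critical points: x = 1/10 - sqrt(26)/10 ≈ -0.4099 (local maximum); x = 1/10 + sqrt(26)/10 ≈ 0.6099 (local minimum)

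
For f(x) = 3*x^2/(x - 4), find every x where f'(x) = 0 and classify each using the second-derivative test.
f'(x) = 3*x*(x - 8)/(x^2 - 8*x + 16)

Solve f'(x) = 0:
  f'(x) = 3*x*(x - 8)/(x - 4)^2; the denominator is positive wherever f is defined, so f'(x) = 0 ⇔ 3*x^2 - 24*x = 0.
  Factor: 3*x^2 - 24*x = 3*x*(x - 8) = 0.
  ⇒ x = 0, 8

f''(x) = 96/(x^3 - 12*x^2 + 48*x - 64)
Second-derivative test at each critical point:
  f''(0) = -3/2 < 0 → local maximum
  f''(8) = 3/2 > 0 → local minimum

Critical points: x = 0 (local maximum); x = 8 (local minimum)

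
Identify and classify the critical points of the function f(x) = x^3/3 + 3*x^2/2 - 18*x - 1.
f'(x) = x^2 + 3*x - 18

Solve f'(x) = 0:
  Factor: x^2 + 3*x - 18 = (x - 3)*(x + 6) = 0.
  ⇒ x = -6, 3

f''(x) = 2*x + 3
Second-derivative test at each critical point:
  f''(-6) = -9 < 0 → local maximum
  f''(3) = 9 > 0 → local minimum

Critical points: x = -6 (local maximum); x = 3 (local minimum)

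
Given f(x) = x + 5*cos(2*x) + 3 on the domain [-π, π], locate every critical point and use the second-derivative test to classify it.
f'(x) = 1 - 10*sin(2*x)

Solve f'(x) = 0 on [-π, π]:
  f'(x) = 0 ⇔ sin(2*x) = 1/10, i.e. 2*x = arcsin(1/10) + 2nπ or 2*x = π − arcsin(1/10) + 2nπ; keep the solutions lying in [-π, π].
  ⇒ x = -pi + asin(1/10)/2 ≈ -3.0915, -pi/2 - asin(1/10)/2 ≈ -1.6209, asin(1/10)/2 ≈ 0.0501, -asin(1/10)/2 + pi/2 ≈ 1.5207

f''(x) = -20*cos(2*x)
Second-derivative test at each critical point:
  f''(-3.0915) = -19.8997 < 0 → local maximum
  f''(-1.6209) = 19.8997 > 0 → local minimum
  f''(0.0501) = -19.8997 < 0 → local maximum
  f''(1.5207) = 19.8997 > 0 → local minimum

Critical points: x = -pi + asin(1/10)/2 ≈ -3.0915 (local maximum); x = -pi/2 - asin(1/10)/2 ≈ -1.6209 (local minimum); x = asin(1/10)/2 ≈ 0.0501 (local maximum); x = -asin(1/10)/2 + pi/2 ≈ 1.5207 (local minimum)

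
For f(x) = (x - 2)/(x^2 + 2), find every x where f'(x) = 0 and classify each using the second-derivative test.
f'(x) = (x^2 - 2*x*(x - 2) + 2)/(x^2 + 2)^2

Solve f'(x) = 0:
  f'(x) = -(x^2 - 4*x - 2)/(x^2 + 2)^2; the denominator is positive wherever f is defined, so f'(x) = 0 ⇔ -x^2 + 4*x + 2 = 0.
  x^2 - 4*x - 2 = 0 has no rational roots; quadratic formula: x = (4 ± √24)/2.
  ⇒ x = 2 - sqrt(6) ≈ -0.4495, 2 + sqrt(6) ≈ 4.4495

f''(x) = 2*(4*x^2*(x - 2) + (2 - 3*x)*(x^2 + 2))/(x^2 + 2)^3
Second-derivative test at each critical point:
  f''(-0.4495) = 1.0103 > 0 → local minimum
  f''(4.4495) = -0.0103 < 0 → local maximum

Critical points: x = 2 - sqrt(6) ≈ -0.4495 (local minimum); x = 2 + sqrt(6) ≈ 4.4495 (local maximum)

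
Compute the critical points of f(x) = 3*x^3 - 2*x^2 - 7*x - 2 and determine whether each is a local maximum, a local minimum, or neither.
f'(x) = 9*x^2 - 4*x - 7

Solve f'(x) = 0:
  9*x^2 - 4*x - 7 = 0 has no rational roots; quadratic formula: x = (4 ± √268)/18.
  ⇒ x = 2/9 - sqrt(67)/9 ≈ -0.6873, 2/9 + sqrt(67)/9 ≈ 1.1317

f''(x) = 18*x - 4
Second-derivative test at each critical point:
  f''(-0.6873) = -16.3707 < 0 → local maximum
  f''(1.1317) = 16.3707 > 0 → local minimum

Critical points: x = 2/9 - sqrt(67)/9 ≈ -0.6873 (local maximum); x = 2/9 + sqrt(67)/9 ≈ 1.1317 (local minimum)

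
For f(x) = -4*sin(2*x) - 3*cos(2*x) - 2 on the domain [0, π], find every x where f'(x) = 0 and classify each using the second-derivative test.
f'(x) = 6*sin(2*x) - 8*cos(2*x)

Solve f'(x) = 0 on [0, π]:
  f'(x) = 0 ⇔ -4*cos(2*x) = -3*sin(2*x) ⇔ tan(2*x) = 4/3, i.e. 2*x = arctan(4/3) + nπ; keep the solutions lying in [0, π].
  ⇒ x = atan(4/3)/2 ≈ 0.4636, atan(4/3)/2 + pi/2 ≈ 2.0344

f''(x) = 16*sin(2*x) + 12*cos(2*x)
Second-derivative test at each critical point:
  f''(0.4636) = 20 > 0 → local minimum
  f''(2.0344) = -20 < 0 → local maximum

Critical points: x = atan(4/3)/2 ≈ 0.4636 (local minimum); x = atan(4/3)/2 + pi/2 ≈ 2.0344 (local maximum)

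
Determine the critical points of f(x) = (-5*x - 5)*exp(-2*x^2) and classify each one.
f'(x) = 5*(4*x*(x + 1) - 1)*exp(-2*x^2)

Solve f'(x) = 0:
  f'(x) = (20*x^2 + 20*x - 5)·exp(-2*x^2) and exp(-2*x^2) > 0 for every x, so f'(x) = 0 ⇔ 20*x^2 + 20*x - 5 = 0.
  Factor: 20*x^2 + 20*x - 5 = 5*(4*x^2 + 4*x - 1); 4*x^2 + 4*x - 1 = 0 has no rational roots; quadratic formula: x = (-4 ± √32)/8.
  ⇒ x = -sqrt(2)/2 - 1/2 ≈ -1.2071, -1/2 + sqrt(2)/2 ≈ 0.2071

f''(x) = 20*(-4*x^2*(x + 1) + 3*x + 1)*exp(-2*x^2)
Second-derivative test at each critical point:
  f''(-1.2071) = -1.5343 < 0 → local maximum
  f''(0.2071) = 25.9590 > 0 → local minimum

Critical points: x = -sqrt(2)/2 - 1/2 ≈ -1.2071 (local maximum); x = -1/2 + sqrt(2)/2 ≈ 0.2071 (local minimum)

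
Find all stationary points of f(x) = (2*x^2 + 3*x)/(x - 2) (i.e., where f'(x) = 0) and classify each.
f'(x) = 2*(x^2 - 4*x - 3)/(x^2 - 4*x + 4)

Solve f'(x) = 0:
  f'(x) = 2*(x^2 - 4*x - 3)/(x - 2)^2; the denominator is positive wherever f is defined, so f'(x) = 0 ⇔ 2*x^2 - 8*x - 6 = 0.
  Factor: 2*x^2 - 8*x - 6 = 2*(x^2 - 4*x - 3); x^2 - 4*x - 3 = 0 has no rational roots; quadratic formula: x = (4 ± √28)/2.
  ⇒ x = 2 - sqrt(7) ≈ -0.6458, 2 + sqrt(7) ≈ 4.6458

f''(x) = 28/(x^3 - 6*x^2 + 12*x - 8)
Second-derivative test at each critical point:
  f''(-0.6458) = -1.5119 < 0 → local maximum
  f''(4.6458) = 1.5119 > 0 → local minimum

Critical points: x = 2 - sqrt(7) ≈ -0.6458 (local maximum); x = 2 + sqrt(7) ≈ 4.6458 (local minimum)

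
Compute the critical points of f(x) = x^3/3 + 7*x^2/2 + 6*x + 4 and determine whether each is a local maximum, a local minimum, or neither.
f'(x) = x^2 + 7*x + 6

Solve f'(x) = 0:
  Factor: x^2 + 7*x + 6 = (x + 1)*(x + 6) = 0.
  ⇒ x = -6, -1

f''(x) = 2*x + 7
Second-derivative test at each critical point:
  f''(-6) = -5 < 0 → local maximum
  f''(-1) = 5 > 0 → local minimum

Critical points: x = -6 (local maximum); x = -1 (local minimum)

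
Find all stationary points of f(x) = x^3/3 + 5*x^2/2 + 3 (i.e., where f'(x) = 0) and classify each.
f'(x) = x*(x + 5)

Solve f'(x) = 0:
  Factor: x^2 + 5*x = x*(x + 5) = 0.
  ⇒ x = -5, 0

f''(x) = 2*x + 5
Second-derivative test at each critical point:
  f''(-5) = -5 < 0 → local maximum
  f''(0) = 5 > 0 → local minimum

Critical points: x = -5 (local maximum); x = 0 (local minimum)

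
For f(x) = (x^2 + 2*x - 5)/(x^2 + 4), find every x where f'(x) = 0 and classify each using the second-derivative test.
f'(x) = 2*(-x^2 + 9*x + 4)/(x^4 + 8*x^2 + 16)

Solve f'(x) = 0:
  f'(x) = -2*(x^2 - 9*x - 4)/(x^2 + 4)^2; the denominator is positive wherever f is defined, so f'(x) = 0 ⇔ -2*x^2 + 18*x + 8 = 0.
  Factor: -2*x^2 + 18*x + 8 = -2*(x^2 - 9*x - 4); x^2 - 9*x - 4 = 0 has no rational roots; quadratic formula: x = (9 ± √97)/2.
  ⇒ x = 9/2 - sqrt(97)/2 ≈ -0.4244, 9/2 + sqrt(97)/2 ≈ 9.4244

f''(x) = 2*(2*x^3 - 27*x^2 - 24*x + 36)/(x^6 + 12*x^4 + 48*x^2 + 64)
Second-derivative test at each critical point:
  f''(-0.4244) = 1.1273 > 0 → local minimum
  f''(9.4244) = -0.0023 < 0 → local maximum

Critical points: x = 9/2 - sqrt(97)/2 ≈ -0.4244 (local minimum); x = 9/2 + sqrt(97)/2 ≈ 9.4244 (local maximum)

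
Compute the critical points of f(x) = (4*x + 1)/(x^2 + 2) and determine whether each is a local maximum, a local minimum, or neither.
f'(x) = 2*(-2*x^2 - x + 4)/(x^4 + 4*x^2 + 4)

Solve f'(x) = 0:
  f'(x) = -2*(2*x^2 + x - 4)/(x^2 + 2)^2; the denominator is positive wherever f is defined, so f'(x) = 0 ⇔ -4*x^2 - 2*x + 8 = 0.
  Factor: -4*x^2 - 2*x + 8 = -2*(2*x^2 + x - 4); 2*x^2 + x - 4 = 0 has no rational roots; quadratic formula: x = (-1 ± √33)/4.
  ⇒ x = -sqrt(33)/4 - 1/4 ≈ -1.6861, -1/4 + sqrt(33)/4 ≈ 1.1861

f''(x) = 2*(4*x^2*(4*x + 1) - (12*x + 1)*(x^2 + 2))/(x^2 + 2)^3
Second-derivative test at each critical point:
  f''(-1.6861) = 0.4898 > 0 → local minimum
  f''(1.1861) = -0.9898 < 0 → local maximum

Critical points: x = -sqrt(33)/4 - 1/4 ≈ -1.6861 (local minimum); x = -1/4 + sqrt(33)/4 ≈ 1.1861 (local maximum)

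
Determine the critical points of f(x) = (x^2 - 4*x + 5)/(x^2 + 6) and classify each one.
f'(x) = 2*(2*x^2 + x - 12)/(x^4 + 12*x^2 + 36)

Solve f'(x) = 0:
  f'(x) = 2*(2*x^2 + x - 12)/(x^2 + 6)^2; the denominator is positive wherever f is defined, so f'(x) = 0 ⇔ 4*x^2 + 2*x - 24 = 0.
  Factor: 4*x^2 + 2*x - 24 = 2*(2*x^2 + x - 12); 2*x^2 + x - 12 = 0 has no rational roots; quadratic formula: x = (-1 ± √97)/4.
  ⇒ x = -sqrt(97)/4 - 1/4 ≈ -2.7122, -1/4 + sqrt(97)/4 ≈ 2.2122

f''(x) = 2*(-4*x^3 - 3*x^2 + 72*x + 6)/(x^6 + 18*x^4 + 108*x^2 + 216)
Second-derivative test at each critical point:
  f''(-2.7122) = -0.1104 < 0 → local maximum
  f''(2.2122) = 0.1660 > 0 → local minimum

Critical points: x = -sqrt(97)/4 - 1/4 ≈ -2.7122 (local maximum); x = -1/4 + sqrt(97)/4 ≈ 2.2122 (local minimum)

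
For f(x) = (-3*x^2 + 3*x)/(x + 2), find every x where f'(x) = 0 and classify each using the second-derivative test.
f'(x) = 3*(-x^2 - 4*x + 2)/(x^2 + 4*x + 4)

Solve f'(x) = 0:
  f'(x) = -3*(x^2 + 4*x - 2)/(x + 2)^2; the denominator is positive wherever f is defined, so f'(x) = 0 ⇔ -3*x^2 - 12*x + 6 = 0.
  Factor: -3*x^2 - 12*x + 6 = -3*(x^2 + 4*x - 2); x^2 + 4*x - 2 = 0 has no rational roots; quadratic formula: x = (-4 ± √24)/2.
  ⇒ x = -sqrt(6) - 2 ≈ -4.4495, -2 + sqrt(6) ≈ 0.4495

f''(x) = -36/(x^3 + 6*x^2 + 12*x + 8)
Second-derivative test at each critical point:
  f''(-4.4495) = 2.4495 > 0 → local minimum
  f''(0.4495) = -2.4495 < 0 → local maximum

Critical points: x = -sqrt(6) - 2 ≈ -4.4495 (local minimum); x = -2 + sqrt(6) ≈ 0.4495 (local maximum)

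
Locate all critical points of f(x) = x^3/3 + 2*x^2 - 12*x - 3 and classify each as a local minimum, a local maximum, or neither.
f'(x) = x^2 + 4*x - 12

Solve f'(x) = 0:
  Factor: x^2 + 4*x - 12 = (x - 2)*(x + 6) = 0.
  ⇒ x = -6, 2

f''(x) = 2*x + 4
Second-derivative test at each critical point:
  f''(-6) = -8 < 0 → local maximum
  f''(2) = 8 > 0 → local minimum

Critical points: x = -6 (local maximum); x = 2 (local minimum)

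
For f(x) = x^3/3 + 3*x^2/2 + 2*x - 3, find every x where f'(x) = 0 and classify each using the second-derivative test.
f'(x) = x^2 + 3*x + 2

Solve f'(x) = 0:
  Factor: x^2 + 3*x + 2 = (x + 1)*(x + 2) = 0.
  ⇒ x = -2, -1

f''(x) = 2*x + 3
Second-derivative test at each critical point:
  f''(-2) = -1 < 0 → local maximum
  f''(-1) = 1 > 0 → local minimum

Critical points: x = -2 (local maximum); x = -1 (local minimum)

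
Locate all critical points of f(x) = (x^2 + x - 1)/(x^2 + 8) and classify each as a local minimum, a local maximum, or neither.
f'(x) = (-x^2 + 18*x + 8)/(x^4 + 16*x^2 + 64)

Solve f'(x) = 0:
  f'(x) = -(x^2 - 18*x - 8)/(x^2 + 8)^2; the denominator is positive wherever f is defined, so f'(x) = 0 ⇔ -x^2 + 18*x + 8 = 0.
  x^2 - 18*x - 8 = 0 has no rational roots; quadratic formula: x = (18 ± √356)/2.
  ⇒ x = 9 - sqrt(89) ≈ -0.4340, 9 + sqrt(89) ≈ 18.4340

f''(x) = 2*(x^3 - 27*x^2 - 24*x + 72)/(x^6 + 24*x^4 + 192*x^2 + 512)
Second-derivative test at each critical point:
  f''(-0.4340) = 0.2814 > 0 → local minimum
  f''(18.4340) = -1.560e-04 < 0 → local maximum

Critical points: x = 9 - sqrt(89) ≈ -0.4340 (local minimum); x = 9 + sqrt(89) ≈ 18.4340 (local maximum)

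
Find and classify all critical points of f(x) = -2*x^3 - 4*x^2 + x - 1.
f'(x) = -6*x^2 - 8*x + 1

Solve f'(x) = 0:
  6*x^2 + 8*x - 1 = 0 has no rational roots; quadratic formula: x = (-8 ± √88)/12.
  ⇒ x = -sqrt(22)/6 - 2/3 ≈ -1.4484, -2/3 + sqrt(22)/6 ≈ 0.1151

f''(x) = -12*x - 8
Second-derivative test at each critical point:
  f''(-1.4484) = 9.3808 > 0 → local minimum
  f''(0.1151) = -9.3808 < 0 → local maximum

Critical points: x = -sqrt(22)/6 - 2/3 ≈ -1.4484 (local minimum); x = -2/3 + sqrt(22)/6 ≈ 0.1151 (local maximum)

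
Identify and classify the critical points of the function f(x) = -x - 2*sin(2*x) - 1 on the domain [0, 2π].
f'(x) = 8*sin(x)^2 - 5

Solve f'(x) = 0 on [0, 2π]:
  f'(x) = 0 ⇔ cos(2*x) = -1/4, i.e. 2*x = ±arccos(-1/4) + 2nπ; keep the solutions lying in [0, 2π].
  ⇒ x = acos(-1/4)/2 ≈ 0.9117, pi - acos(-1/4)/2 ≈ 2.2299, acos(-1/4)/2 + pi ≈ 4.0533, -acos(-1/4)/2 + 2*pi ≈ 5.3714

f''(x) = 8*sin(2*x)
Second-derivative test at each critical point:
  f''(0.9117) = 7.7460 > 0 → local minimum
  f''(2.2299) = -7.7460 < 0 → local maximum
  f''(4.0533) = 7.7460 > 0 → local minimum
  f''(5.3714) = -7.7460 < 0 → local maximum

Critical points: x = acos(-1/4)/2 ≈ 0.9117 (local minimum); x = pi - acos(-1/4)/2 ≈ 2.2299 (local maximum); x = acos(-1/4)/2 + pi ≈ 4.0533 (local minimum); x = -acos(-1/4)/2 + 2*pi ≈ 5.3714 (local maximum)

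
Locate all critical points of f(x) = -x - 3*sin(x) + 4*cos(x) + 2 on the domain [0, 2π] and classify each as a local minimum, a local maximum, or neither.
f'(x) = -4*sin(x) - 3*cos(x) - 1

Solve f'(x) = 0 on [0, 2π]:
  f'(x) = 0 ⇔ -4*sin(x) - 3*cos(x) = 1. Write the left side as R·cos(x + φ) with R = √((-3)² + 4²) = 5, cos φ = -3/5, sin φ = 4/5; then cos(x + φ) = 1/5. Solve for x and keep the solutions lying in [0, 2π].
  ⇒ x = atan((-4 + 6*sqrt(6))/(-8*sqrt(6) - 3)) + pi ≈ 2.6994, atan((-6*sqrt(6) - 4)/(-3 + 8*sqrt(6))) + 2*pi ≈ 5.4383

f''(x) = 3*sin(x) - 4*cos(x)
Second-derivative test at each critical point:
  f''(2.6994) = 4.8990 > 0 → local minimum
  f''(5.4383) = -4.8990 < 0 → local maximum

Critical points: x = atan((-4 + 6*sqrt(6))/(-8*sqrt(6) - 3)) + pi ≈ 2.6994 (local minimum); x = atan((-6*sqrt(6) - 4)/(-3 + 8*sqrt(6))) + 2*pi ≈ 5.4383 (local maximum)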